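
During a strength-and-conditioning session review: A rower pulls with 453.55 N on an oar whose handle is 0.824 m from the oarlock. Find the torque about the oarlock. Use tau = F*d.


tau = F * d
tau = 453.55 * 0.824
tau = 373.7252 N*m

373.7252 N*m


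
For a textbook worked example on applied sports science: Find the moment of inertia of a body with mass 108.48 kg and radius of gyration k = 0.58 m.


I = m * k^2
I = 108.48 * 0.58^2
I = 108.48 * 0.3364 = 36.4927 kg*m^2

36.4927 kg*m^2


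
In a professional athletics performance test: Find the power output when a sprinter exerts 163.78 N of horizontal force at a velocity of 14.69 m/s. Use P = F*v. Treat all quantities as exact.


P = F * v
P = 163.78 * 14.69
P = 2405.9282 W

2405.9282 W


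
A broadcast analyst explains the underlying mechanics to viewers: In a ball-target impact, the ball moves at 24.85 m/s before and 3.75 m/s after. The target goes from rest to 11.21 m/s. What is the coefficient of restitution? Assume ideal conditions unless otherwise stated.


e = (v2_after - v1_after) / (v1_before - v2_before)
Numerator = 11.21 - 3.75 = 7.46
Denominator = 24.85 - 0 = 24.85
e = 7.46 / 24.85 = 0.3002

0.3002


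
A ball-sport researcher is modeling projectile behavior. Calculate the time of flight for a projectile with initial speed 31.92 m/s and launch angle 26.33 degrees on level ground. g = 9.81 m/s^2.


T = 2*v*sin(theta)/g
sin(theta) = sin(26.33 deg) = 0.4435
T = 2*31.92*0.4435 / 9.81
T = 28.3156 / 9.81 = 2.8864 s

2.8864 s


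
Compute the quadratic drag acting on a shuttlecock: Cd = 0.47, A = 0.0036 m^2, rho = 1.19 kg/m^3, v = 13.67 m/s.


Fd = 0.5 * Cd * rho * A * v^2
Fd = 0.5 * 0.47 * 1.19 * 0.0036 * 13.67^2
v^2 = 186.8689
Fd = 0.5 * 0.47 * 1.19 * 0.0036 * 186.8689 = 0.1881 N

0.1881 N


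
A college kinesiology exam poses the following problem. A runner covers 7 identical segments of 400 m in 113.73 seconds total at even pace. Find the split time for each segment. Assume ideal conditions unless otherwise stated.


Split time = total_time / n_laps = 113.73 / 7
Split time = 16.2471 s per lap

16.2471 s


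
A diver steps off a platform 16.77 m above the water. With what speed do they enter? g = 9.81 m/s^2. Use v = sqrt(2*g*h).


v = sqrt(2 * g * h)
v = sqrt(2 * 9.81 * 16.77)
v = sqrt(329.0274) = 18.1391 m/s

18.1391 m/s


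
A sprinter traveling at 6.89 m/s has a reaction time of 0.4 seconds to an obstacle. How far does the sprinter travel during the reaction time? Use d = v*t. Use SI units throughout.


d = v * t
d = 6.89 * 0.4
d = 2.756 m

2.756 m


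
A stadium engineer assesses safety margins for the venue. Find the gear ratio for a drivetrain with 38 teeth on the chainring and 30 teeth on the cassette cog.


GR = front_teeth / rear_teeth
GR = 38 / 30
GR = 1.2667

1.2667


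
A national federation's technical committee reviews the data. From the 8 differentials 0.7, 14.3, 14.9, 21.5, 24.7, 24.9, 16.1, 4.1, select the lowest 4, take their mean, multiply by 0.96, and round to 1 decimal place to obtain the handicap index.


All differentials: 0.7, 14.3, 14.9, 21.5, 24.7, 24.9, 16.1, 4.1
Sorted: 0.7, 4.1, 14.3, 14.9, 16.1, 21.5, 24.7, 24.9
Best 4: 0.7, 4.1, 14.3, 14.9
Average of best = 34 / 4 = 8.5
Raw index = 8.5 * 0.96 = 8.16
Handicap index = round(8.16, 1) = 8.2

8.2


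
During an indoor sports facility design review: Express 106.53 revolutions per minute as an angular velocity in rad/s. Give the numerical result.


omega = RPM * 2 * pi / 60
omega = 106.53 * 2 * 3.14159 / 60
omega = 669.3477 / 60 = 11.1558 rad/s

11.1558 rad/s


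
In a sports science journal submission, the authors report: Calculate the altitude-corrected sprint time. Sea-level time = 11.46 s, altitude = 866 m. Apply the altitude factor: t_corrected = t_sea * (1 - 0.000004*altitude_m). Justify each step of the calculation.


Correction factor = 1 - 0.000004 * 866 = 0.996536
t_corrected = t_sea * factor = 11.46 * 0.996536
t_corrected = 11.4203 s

11.4203 s


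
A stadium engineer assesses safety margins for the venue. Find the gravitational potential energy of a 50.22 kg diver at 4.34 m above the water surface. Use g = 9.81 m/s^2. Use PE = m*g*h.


PE = m * g * h
PE = 50.22 * 9.81 * 4.34
PE = 492.6582 * 4.34 = 2138.1366 J

2138.1366 J


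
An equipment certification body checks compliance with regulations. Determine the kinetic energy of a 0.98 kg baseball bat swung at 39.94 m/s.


KE = 0.5 * m * v^2
KE = 0.5 * 0.98 * 39.94^2
KE = 0.5 * 0.98 * 1595.2036 = 781.6498 J

781.6498 J


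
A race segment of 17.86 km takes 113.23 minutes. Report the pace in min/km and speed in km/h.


Pace = time / distance = 113.23 min / 17.86 km = 6.3399 min/km
Speed = distance / time_in_hours = 17.86 / 1.8872 hr
Speed = 9.4639 km/h

6.3399 min/km, 9.4639 km/h


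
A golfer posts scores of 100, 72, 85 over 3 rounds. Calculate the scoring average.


Average = sum / n
Sum = 257
Average = 257 / 3 = 85.6667

85.6667


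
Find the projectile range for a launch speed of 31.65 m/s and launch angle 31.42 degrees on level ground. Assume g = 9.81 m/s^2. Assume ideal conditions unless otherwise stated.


R = v^2 * sin(2*theta) / g
Convert angle to radians: theta = 31.42 deg = 0.5484 rad
sin(2*theta) = sin(1.0968) = 0.8897
R = 31.65^2 * 0.8897 / 9.81
R = 1001.7225 * 0.8897 / 9.81 = 90.853 m

90.853 m


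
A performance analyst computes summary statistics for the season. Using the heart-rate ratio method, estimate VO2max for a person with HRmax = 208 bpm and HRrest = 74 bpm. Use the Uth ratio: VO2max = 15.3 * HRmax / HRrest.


VO2max = 15.3 * HRmax / HRrest
VO2max = 15.3 * 208 / 74
VO2max = 3182.4 / 74 = 43.0054 mL/kg/min

43.0054 mL/kg/min


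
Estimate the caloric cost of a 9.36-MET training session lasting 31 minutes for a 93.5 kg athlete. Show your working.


kcal = MET * mass * time_hr
Convert time: 31 min = 0.5167 hr
kcal = 9.36 * 93.5 * 0.5167
kcal = 452.166 kcal

452.166 kcal


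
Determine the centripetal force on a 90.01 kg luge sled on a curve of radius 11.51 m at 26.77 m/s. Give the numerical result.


Fc = m * v^2 / r
v^2 = 26.77^2 = 716.6329
Fc = 90.01 * 716.6329 / 11.51
Fc = 64504.1273 / 11.51 = 5604.1813 N

5604.1813 N


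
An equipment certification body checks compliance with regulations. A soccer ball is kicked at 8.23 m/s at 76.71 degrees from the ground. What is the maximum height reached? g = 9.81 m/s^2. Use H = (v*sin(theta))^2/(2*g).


H = (v*sin(theta))^2 / (2*g)
vy = v*sin(theta) = 8.23 * sin(76.71 deg) = 8.0096 m/s
H = vy^2 / (2*g) = 64.1536 / (2*9.81)
H = 64.1536 / 19.62 = 3.2698 m

3.2698 m


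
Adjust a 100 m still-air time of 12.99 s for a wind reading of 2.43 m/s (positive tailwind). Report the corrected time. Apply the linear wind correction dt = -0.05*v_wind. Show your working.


dt = -0.05 * v_wind = -0.05 * 2.43 = -0.1215 s
t_corrected = t_still + dt = 12.99 + (-0.1215)
t_corrected = 12.8685 s

12.8685 s


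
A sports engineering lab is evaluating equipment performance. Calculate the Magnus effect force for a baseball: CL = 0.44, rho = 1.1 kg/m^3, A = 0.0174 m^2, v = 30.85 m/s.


FM = 0.5 * CL * rho * A * v^2
FM = 0.5 * 0.44 * 1.1 * 0.0174 * 30.85^2
v^2 = 951.7225
FM = 0.5 * 0.44 * 1.1 * 0.0174 * 951.7225 = 4.0075 N

4.0075 N


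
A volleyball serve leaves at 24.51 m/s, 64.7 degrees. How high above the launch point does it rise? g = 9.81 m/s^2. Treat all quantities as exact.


H = (v*sin(theta))^2 / (2*g)
vy = v*sin(theta) = 24.51 * sin(64.7 deg) = 22.1591 m/s
H = vy^2 / (2*g) = 491.0241 / (2*9.81)
H = 491.0241 / 19.62 = 25.0267 m

25.0267 m


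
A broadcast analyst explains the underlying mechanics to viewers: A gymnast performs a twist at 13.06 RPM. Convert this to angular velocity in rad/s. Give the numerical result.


omega = RPM * 2 * pi / 60
omega = 13.06 * 2 * 3.14159 / 60
omega = 82.0584 / 60 = 1.3676 rad/s

1.3676 rad/s


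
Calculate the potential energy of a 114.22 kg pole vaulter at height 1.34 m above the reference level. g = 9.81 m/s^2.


PE = m * g * h
PE = 114.22 * 9.81 * 1.34
PE = 1120.4982 * 1.34 = 1501.4676 J

1501.4676 J


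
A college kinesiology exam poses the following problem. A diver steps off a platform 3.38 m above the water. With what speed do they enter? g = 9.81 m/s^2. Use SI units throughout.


v = sqrt(2 * g * h)
v = sqrt(2 * 9.81 * 3.38)
v = sqrt(66.3156) = 8.1434 m/s

8.1434 m/s


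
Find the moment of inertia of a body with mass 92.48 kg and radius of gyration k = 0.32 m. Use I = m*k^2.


I = m * k^2
I = 92.48 * 0.32^2
I = 92.48 * 0.1024 = 9.47 kg*m^2

9.47 kg*m^2


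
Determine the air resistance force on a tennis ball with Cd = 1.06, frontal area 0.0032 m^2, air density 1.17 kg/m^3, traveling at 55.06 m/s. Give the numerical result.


Fd = 0.5 * Cd * rho * A * v^2
Fd = 0.5 * 1.06 * 1.17 * 0.0032 * 55.06^2
v^2 = 3031.6036
Fd = 0.5 * 1.06 * 1.17 * 0.0032 * 3031.6036 = 6.0157 N

6.0157 N


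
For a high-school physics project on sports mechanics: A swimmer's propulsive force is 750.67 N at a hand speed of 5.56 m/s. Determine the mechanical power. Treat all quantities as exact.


P = F * v
P = 750.67 * 5.56
P = 4173.7252 W

4173.7252 W


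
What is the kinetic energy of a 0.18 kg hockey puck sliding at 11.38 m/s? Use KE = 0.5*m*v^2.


KE = 0.5 * m * v^2
KE = 0.5 * 0.18 * 11.38^2
KE = 0.5 * 0.18 * 129.5044 = 11.6554 J

11.6554 J


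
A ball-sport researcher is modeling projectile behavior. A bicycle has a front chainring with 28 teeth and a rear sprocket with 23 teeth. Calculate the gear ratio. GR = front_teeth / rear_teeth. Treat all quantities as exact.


GR = front_teeth / rear_teeth
GR = 28 / 23
GR = 1.2174

1.2174


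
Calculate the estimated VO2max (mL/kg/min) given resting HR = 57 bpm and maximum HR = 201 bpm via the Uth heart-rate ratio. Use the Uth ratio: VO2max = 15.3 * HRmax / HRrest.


VO2max = 15.3 * HRmax / HRrest
VO2max = 15.3 * 201 / 57
VO2max = 3075.3 / 57 = 53.9526 mL/kg/min

53.9526 mL/kg/min


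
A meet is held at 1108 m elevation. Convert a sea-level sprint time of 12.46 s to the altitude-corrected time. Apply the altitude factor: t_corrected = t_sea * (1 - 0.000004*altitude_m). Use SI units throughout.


Correction factor = 1 - 0.000004 * 1108 = 0.995568
t_corrected = t_sea * factor = 12.46 * 0.995568
t_corrected = 12.4048 s

12.4048 s


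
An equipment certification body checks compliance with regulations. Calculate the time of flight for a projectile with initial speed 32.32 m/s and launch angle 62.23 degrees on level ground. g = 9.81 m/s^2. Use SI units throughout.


T = 2*v*sin(theta)/g
sin(theta) = sin(62.23 deg) = 0.8848
T = 2*32.32*0.8848 / 9.81
T = 57.1951 / 9.81 = 5.8303 s

5.8303 s


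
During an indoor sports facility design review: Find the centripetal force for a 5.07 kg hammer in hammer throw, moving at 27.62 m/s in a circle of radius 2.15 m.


Fc = m * v^2 / r
v^2 = 27.62^2 = 762.8644
Fc = 5.07 * 762.8644 / 2.15
Fc = 3867.7225 / 2.15 = 1798.9407 N

1798.9407 N


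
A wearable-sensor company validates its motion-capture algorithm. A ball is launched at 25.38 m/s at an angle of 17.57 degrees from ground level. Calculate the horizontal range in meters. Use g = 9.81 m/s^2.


R = v^2 * sin(2*theta) / g
Convert angle to radians: theta = 17.57 deg = 0.3067 rad
sin(2*theta) = sin(0.6133) = 0.5756
R = 25.38^2 * 0.5756 / 9.81
R = 644.1444 * 0.5756 / 9.81 = 37.7935 m

37.7935 m


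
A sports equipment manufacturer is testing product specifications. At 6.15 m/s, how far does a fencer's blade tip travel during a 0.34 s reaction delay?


d = v * t
d = 6.15 * 0.34
d = 2.091 m

2.091 m


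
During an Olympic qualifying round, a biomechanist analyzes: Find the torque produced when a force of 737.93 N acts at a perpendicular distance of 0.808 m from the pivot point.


tau = F * d
tau = 737.93 * 0.808
tau = 596.2474 N*m

596.2474 N*m


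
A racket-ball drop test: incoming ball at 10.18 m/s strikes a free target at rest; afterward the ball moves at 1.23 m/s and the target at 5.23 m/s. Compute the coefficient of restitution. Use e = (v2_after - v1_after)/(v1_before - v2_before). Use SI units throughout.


e = (v2_after - v1_after) / (v1_before - v2_before)
Numerator = 5.23 - 1.23 = 4
Denominator = 10.18 - 0 = 10.18
e = 4 / 10.18 = 0.3929

0.3929


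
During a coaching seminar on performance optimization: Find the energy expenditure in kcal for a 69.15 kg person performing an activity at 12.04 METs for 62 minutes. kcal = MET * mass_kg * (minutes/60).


kcal = MET * mass * time_hr
Convert time: 62 min = 1.0333 hr
kcal = 12.04 * 69.15 * 1.0333
kcal = 860.3182 kcal

860.3182 kcal


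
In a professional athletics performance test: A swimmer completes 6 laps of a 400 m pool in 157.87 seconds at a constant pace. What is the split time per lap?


Split time = total_time / n_laps = 157.87 / 6
Split time = 26.3117 s per lap

26.3117 s


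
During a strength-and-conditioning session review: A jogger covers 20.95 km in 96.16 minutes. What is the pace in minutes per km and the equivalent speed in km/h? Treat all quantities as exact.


Pace = time / distance = 96.16 min / 20.95 km = 4.59 min/km
Speed = distance / time_in_hours = 20.95 / 1.6027 hr
Speed = 13.072 km/h

4.59 min/km, 13.072 km/h


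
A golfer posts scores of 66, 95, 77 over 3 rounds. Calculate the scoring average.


Average = sum / n
Sum = 238
Average = 238 / 3 = 79.3333

79.3333


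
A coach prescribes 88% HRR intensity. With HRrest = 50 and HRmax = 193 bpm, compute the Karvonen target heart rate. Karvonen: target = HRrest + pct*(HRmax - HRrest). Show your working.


Target = HRrest + pct*(HRmax - HRrest)
Heart rate reserve = HRmax - HRrest = 193 - 50 = 143 bpm
Fraction = 88% = 0.88
Target = 50 + 0.88 * 143
Target = 50 + 125.84 = 175.84 bpm

175.84 bpm


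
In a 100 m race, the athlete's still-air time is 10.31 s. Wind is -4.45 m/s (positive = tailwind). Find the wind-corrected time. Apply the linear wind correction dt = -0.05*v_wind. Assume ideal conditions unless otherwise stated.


dt = -0.05 * v_wind = -0.05 * -4.45 = 0.2225 s
t_corrected = t_still + dt = 10.31 + (0.2225)
t_corrected = 10.5325 s

10.5325 s


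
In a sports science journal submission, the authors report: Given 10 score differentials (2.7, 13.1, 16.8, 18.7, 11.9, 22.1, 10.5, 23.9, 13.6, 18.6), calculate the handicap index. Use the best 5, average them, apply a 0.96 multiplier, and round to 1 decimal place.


All differentials: 2.7, 13.1, 16.8, 18.7, 11.9, 22.1, 10.5, 23.9, 13.6, 18.6
Sorted: 2.7, 10.5, 11.9, 13.1, 13.6, 16.8, 18.6, 18.7, 22.1, 23.9
Best 5: 2.7, 10.5, 11.9, 13.1, 13.6
Average of best = 51.8 / 5 = 10.36
Raw index = 10.36 * 0.96 = 9.9456
Handicap index = round(9.9456, 1) = 9.9

9.9


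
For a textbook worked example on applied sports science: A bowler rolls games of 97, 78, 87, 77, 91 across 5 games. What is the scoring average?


Average = sum / n
Sum = 430
Average = 430 / 5 = 86

86


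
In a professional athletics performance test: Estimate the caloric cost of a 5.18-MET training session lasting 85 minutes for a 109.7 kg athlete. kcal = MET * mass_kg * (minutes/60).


kcal = MET * mass * time_hr
Convert time: 85 min = 1.4167 hr
kcal = 5.18 * 109.7 * 1.4167
kcal = 805.0152 kcal

805.0152 kcal


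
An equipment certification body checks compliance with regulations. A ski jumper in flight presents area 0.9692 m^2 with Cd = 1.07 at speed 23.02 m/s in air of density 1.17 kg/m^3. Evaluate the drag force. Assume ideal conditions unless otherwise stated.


Fd = 0.5 * Cd * rho * A * v^2
Fd = 0.5 * 1.07 * 1.17 * 0.9692 * 23.02^2
v^2 = 529.9204
Fd = 0.5 * 1.07 * 1.17 * 0.9692 * 529.9204 = 321.4872 N

321.4872 N


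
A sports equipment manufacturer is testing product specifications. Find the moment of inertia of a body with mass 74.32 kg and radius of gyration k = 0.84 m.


I = m * k^2
I = 74.32 * 0.84^2
I = 74.32 * 0.7056 = 52.4402 kg*m^2

52.4402 kg*m^2


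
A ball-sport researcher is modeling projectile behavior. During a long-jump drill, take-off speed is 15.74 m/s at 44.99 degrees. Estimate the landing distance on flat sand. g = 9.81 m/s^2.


R = v^2 * sin(2*theta) / g
Convert angle to radians: theta = 44.99 deg = 0.7852 rad
sin(2*theta) = sin(1.5704) = 1
R = 15.74^2 * 1 / 9.81
R = 247.7476 * 1 / 9.81 = 25.2546 m

25.2546 m


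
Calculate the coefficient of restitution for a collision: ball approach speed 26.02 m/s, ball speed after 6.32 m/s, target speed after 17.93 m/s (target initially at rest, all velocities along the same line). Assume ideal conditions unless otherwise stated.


e = (v2_after - v1_after) / (v1_before - v2_before)
Numerator = 17.93 - 6.32 = 11.61
Denominator = 26.02 - 0 = 26.02
e = 11.61 / 26.02 = 0.4462

0.4462


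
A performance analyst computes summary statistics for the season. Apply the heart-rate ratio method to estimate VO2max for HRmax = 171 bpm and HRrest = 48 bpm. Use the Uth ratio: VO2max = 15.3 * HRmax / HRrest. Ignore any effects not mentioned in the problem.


VO2max = 15.3 * HRmax / HRrest
VO2max = 15.3 * 171 / 48
VO2max = 2616.3 / 48 = 54.5063 mL/kg/min

54.5063 mL/kg/min


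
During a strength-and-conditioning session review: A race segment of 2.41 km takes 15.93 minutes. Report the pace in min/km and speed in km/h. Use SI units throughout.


Pace = time / distance = 15.93 min / 2.41 km = 6.61 min/km
Speed = distance / time_in_hours = 2.41 / 0.2655 hr
Speed = 9.0772 km/h

6.61 min/km, 9.0772 km/h


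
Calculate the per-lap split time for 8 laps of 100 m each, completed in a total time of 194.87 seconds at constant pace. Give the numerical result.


Split time = total_time / n_laps = 194.87 / 8
Split time = 24.3588 s per lap

24.3588 s


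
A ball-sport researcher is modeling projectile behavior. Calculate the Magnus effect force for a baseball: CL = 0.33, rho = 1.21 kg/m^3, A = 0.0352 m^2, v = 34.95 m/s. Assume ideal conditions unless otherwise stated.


FM = 0.5 * CL * rho * A * v^2
FM = 0.5 * 0.33 * 1.21 * 0.0352 * 34.95^2
v^2 = 1221.5025
FM = 0.5 * 0.33 * 1.21 * 0.0352 * 1221.5025 = 8.5843 N

8.5843 N


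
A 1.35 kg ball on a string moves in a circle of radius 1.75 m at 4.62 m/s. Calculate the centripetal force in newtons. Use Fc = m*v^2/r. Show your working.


Fc = m * v^2 / r
v^2 = 4.62^2 = 21.3444
Fc = 1.35 * 21.3444 / 1.75
Fc = 28.8149 / 1.75 = 16.4657 N

16.4657 N


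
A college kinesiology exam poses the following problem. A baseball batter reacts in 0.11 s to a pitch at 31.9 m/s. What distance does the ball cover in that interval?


d = v * t
d = 31.9 * 0.11
d = 3.509 m

3.509 m


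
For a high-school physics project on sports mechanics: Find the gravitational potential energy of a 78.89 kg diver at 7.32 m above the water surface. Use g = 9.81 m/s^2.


PE = m * g * h
PE = 78.89 * 9.81 * 7.32
PE = 773.9109 * 7.32 = 5665.0278 J

5665.0278 J


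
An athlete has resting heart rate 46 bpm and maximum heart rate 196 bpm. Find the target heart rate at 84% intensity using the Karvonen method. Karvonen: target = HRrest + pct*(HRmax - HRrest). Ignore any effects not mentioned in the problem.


Target = HRrest + pct*(HRmax - HRrest)
Heart rate reserve = HRmax - HRrest = 196 - 46 = 150 bpm
Fraction = 84% = 0.84
Target = 46 + 0.84 * 150
Target = 46 + 126 = 172 bpm

172 bpm


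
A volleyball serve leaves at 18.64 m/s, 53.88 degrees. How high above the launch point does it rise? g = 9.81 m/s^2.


H = (v*sin(theta))^2 / (2*g)
vy = v*sin(theta) = 18.64 * sin(53.88 deg) = 15.0571 m/s
H = vy^2 / (2*g) = 226.7162 / (2*9.81)
H = 226.7162 / 19.62 = 11.5554 m

11.5554 m


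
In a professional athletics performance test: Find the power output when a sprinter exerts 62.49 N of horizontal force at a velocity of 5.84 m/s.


P = F * v
P = 62.49 * 5.84
P = 364.9416 W

364.9416 W


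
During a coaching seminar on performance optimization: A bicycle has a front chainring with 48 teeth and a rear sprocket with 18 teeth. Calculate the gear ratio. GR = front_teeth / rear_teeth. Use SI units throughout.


GR = front_teeth / rear_teeth
GR = 48 / 18
GR = 2.6667

2.6667


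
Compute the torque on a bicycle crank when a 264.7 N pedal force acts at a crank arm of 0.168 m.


tau = F * d
tau = 264.7 * 0.168
tau = 44.4696 N*m

44.4696 N*m


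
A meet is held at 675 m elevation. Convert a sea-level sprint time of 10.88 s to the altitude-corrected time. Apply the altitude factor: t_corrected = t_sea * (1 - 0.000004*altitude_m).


Correction factor = 1 - 0.000004 * 675 = 0.9973
t_corrected = t_sea * factor = 10.88 * 0.9973
t_corrected = 10.8506 s

10.8506 s


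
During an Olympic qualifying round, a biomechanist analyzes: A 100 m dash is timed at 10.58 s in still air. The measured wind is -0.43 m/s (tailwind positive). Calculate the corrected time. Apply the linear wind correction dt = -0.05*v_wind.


dt = -0.05 * v_wind = -0.05 * -0.43 = 0.0215 s
t_corrected = t_still + dt = 10.58 + (0.0215)
t_corrected = 10.6015 s

10.6015 s


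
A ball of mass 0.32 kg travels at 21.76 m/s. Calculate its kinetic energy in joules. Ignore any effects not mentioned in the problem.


KE = 0.5 * m * v^2
KE = 0.5 * 0.32 * 21.76^2
KE = 0.5 * 0.32 * 473.4976 = 75.7596 J

75.7596 J


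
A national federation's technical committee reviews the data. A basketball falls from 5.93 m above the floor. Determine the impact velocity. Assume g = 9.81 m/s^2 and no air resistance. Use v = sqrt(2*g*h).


v = sqrt(2 * g * h)
v = sqrt(2 * 9.81 * 5.93)
v = sqrt(116.3466) = 10.7864 m/s

10.7864 m/s


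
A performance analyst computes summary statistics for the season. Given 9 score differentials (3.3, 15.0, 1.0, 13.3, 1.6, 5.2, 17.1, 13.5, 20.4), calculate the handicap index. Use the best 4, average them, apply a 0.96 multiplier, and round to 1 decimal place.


All differentials: 3.3, 15.0, 1.0, 13.3, 1.6, 5.2, 17.1, 13.5, 20.4
Sorted: 1.0, 1.6, 3.3, 5.2, 13.3, 13.5, 15.0, 17.1, 20.4
Best 4: 1.0, 1.6, 3.3, 5.2
Average of best = 11.1 / 4 = 2.775
Raw index = 2.775 * 0.96 = 2.664
Handicap index = round(2.664, 1) = 2.7

2.7


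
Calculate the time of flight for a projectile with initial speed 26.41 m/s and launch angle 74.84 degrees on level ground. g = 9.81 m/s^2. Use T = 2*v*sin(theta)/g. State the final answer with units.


T = 2*v*sin(theta)/g
sin(theta) = sin(74.84 deg) = 0.9652
T = 2*26.41*0.9652 / 9.81
T = 50.9818 / 9.81 = 5.1969 s

5.1969 s


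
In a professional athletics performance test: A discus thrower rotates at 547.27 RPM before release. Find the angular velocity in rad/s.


omega = RPM * 2 * pi / 60
omega = 547.27 * 2 * 3.14159 / 60
omega = 3438.5988 / 60 = 57.31 rad/s

57.31 rad/s


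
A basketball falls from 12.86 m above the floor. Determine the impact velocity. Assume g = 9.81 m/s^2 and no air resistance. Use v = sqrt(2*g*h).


v = sqrt(2 * g * h)
v = sqrt(2 * 9.81 * 12.86)
v = sqrt(252.3132) = 15.8844 m/s

15.8844 m/s


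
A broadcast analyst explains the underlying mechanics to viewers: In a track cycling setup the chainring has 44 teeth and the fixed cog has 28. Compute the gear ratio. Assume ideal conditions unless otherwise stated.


GR = front_teeth / rear_teeth
GR = 44 / 28
GR = 1.5714

1.5714


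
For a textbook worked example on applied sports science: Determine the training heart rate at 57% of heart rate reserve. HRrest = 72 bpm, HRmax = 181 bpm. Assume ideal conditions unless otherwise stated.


Target = HRrest + pct*(HRmax - HRrest)
Heart rate reserve = HRmax - HRrest = 181 - 72 = 109 bpm
Fraction = 57% = 0.57
Target = 72 + 0.57 * 109
Target = 72 + 62.13 = 134.13 bpm

134.13 bpm


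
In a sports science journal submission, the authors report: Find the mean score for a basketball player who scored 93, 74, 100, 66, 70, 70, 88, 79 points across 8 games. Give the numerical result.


Average = sum / n
Sum = 640
Average = 640 / 8 = 80

80


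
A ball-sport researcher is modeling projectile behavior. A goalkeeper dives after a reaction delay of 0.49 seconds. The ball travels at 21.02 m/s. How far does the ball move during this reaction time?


d = v * t
d = 21.02 * 0.49
d = 10.2998 m

10.2998 m


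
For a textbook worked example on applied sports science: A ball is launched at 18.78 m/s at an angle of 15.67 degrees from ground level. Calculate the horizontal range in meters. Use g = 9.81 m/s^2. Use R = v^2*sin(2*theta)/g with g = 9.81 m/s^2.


R = v^2 * sin(2*theta) / g
Convert angle to radians: theta = 15.67 deg = 0.2735 rad
sin(2*theta) = sin(0.547) = 0.5201
R = 18.78^2 * 0.5201 / 9.81
R = 352.6884 * 0.5201 / 9.81 = 18.6992 m

18.6992 m


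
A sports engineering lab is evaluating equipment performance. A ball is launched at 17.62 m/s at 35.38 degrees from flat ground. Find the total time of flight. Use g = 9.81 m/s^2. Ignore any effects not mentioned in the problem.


T = 2*v*sin(theta)/g
sin(theta) = sin(35.38 deg) = 0.579
T = 2*17.62*0.579 / 9.81
T = 20.4038 / 9.81 = 2.0799 s

2.0799 s


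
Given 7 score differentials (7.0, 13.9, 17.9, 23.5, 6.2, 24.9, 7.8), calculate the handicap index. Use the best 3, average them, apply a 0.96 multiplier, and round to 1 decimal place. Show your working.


All differentials: 7.0, 13.9, 17.9, 23.5, 6.2, 24.9, 7.8
Sorted: 6.2, 7.0, 7.8, 13.9, 17.9, 23.5, 24.9
Best 3: 6.2, 7.0, 7.8
Average of best = 21 / 3 = 7
Raw index = 7 * 0.96 = 6.72
Handicap index = round(6.72, 1) = 6.7

6.7


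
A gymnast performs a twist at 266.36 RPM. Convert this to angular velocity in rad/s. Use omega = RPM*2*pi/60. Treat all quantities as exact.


omega = RPM * 2 * pi / 60
omega = 266.36 * 2 * 3.14159 / 60
omega = 1673.5892 / 60 = 27.8932 rad/s

27.8932 rad/s


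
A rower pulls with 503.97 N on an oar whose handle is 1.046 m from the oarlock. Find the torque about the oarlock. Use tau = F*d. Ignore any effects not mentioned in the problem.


tau = F * d
tau = 503.97 * 1.046
tau = 527.1526 N*m

527.1526 N*m


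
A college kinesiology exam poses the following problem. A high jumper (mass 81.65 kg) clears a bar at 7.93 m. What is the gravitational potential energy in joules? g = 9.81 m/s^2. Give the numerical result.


PE = m * g * h
PE = 81.65 * 9.81 * 7.93
PE = 800.9865 * 7.93 = 6351.8229 J

6351.8229 J


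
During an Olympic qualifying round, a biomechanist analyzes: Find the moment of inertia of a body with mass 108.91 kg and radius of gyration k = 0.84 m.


I = m * k^2
I = 108.91 * 0.84^2
I = 108.91 * 0.7056 = 76.8469 kg*m^2

76.8469 kg*m^2


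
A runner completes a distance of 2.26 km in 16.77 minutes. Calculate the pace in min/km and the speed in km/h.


Pace = time / distance = 16.77 min / 2.26 km = 7.4204 min/km
Speed = distance / time_in_hours = 2.26 / 0.2795 hr
Speed = 8.0859 km/h

7.4204 min/km, 8.0859 km/h


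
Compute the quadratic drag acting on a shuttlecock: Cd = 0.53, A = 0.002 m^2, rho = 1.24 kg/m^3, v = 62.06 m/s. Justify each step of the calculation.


Fd = 0.5 * Cd * rho * A * v^2
Fd = 0.5 * 0.53 * 1.24 * 0.002 * 62.06^2
v^2 = 3851.4436
Fd = 0.5 * 0.53 * 1.24 * 0.002 * 3851.4436 = 2.5312 N

2.5312 N


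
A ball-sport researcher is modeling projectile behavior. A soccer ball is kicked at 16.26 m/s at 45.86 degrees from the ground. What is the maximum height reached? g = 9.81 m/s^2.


H = (v*sin(theta))^2 / (2*g)
vy = v*sin(theta) = 16.26 * sin(45.86 deg) = 11.6688 m/s
H = vy^2 / (2*g) = 136.1616 / (2*9.81)
H = 136.1616 / 19.62 = 6.9399 m

6.9399 m


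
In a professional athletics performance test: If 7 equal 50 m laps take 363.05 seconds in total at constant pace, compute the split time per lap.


Split time = total_time / n_laps = 363.05 / 7
Split time = 51.8643 s per lap

51.8643 s


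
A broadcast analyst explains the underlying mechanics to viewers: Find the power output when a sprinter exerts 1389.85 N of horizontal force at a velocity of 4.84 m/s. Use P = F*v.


P = F * v
P = 1389.85 * 4.84
P = 6726.874 W

6726.874 W


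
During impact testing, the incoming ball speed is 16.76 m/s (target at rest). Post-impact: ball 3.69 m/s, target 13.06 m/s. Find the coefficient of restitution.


e = (v2_after - v1_after) / (v1_before - v2_before)
Numerator = 13.06 - 3.69 = 9.37
Denominator = 16.76 - 0 = 16.76
e = 9.37 / 16.76 = 0.5591

0.5591


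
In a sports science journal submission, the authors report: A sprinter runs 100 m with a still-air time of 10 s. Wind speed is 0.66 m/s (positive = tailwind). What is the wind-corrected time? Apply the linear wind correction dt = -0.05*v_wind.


dt = -0.05 * v_wind = -0.05 * 0.66 = -0.033 s
t_corrected = t_still + dt = 10 + (-0.033)
t_corrected = 9.967 s

9.967 s


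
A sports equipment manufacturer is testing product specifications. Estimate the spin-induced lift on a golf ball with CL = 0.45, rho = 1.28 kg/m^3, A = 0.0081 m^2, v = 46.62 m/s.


FM = 0.5 * CL * rho * A * v^2
FM = 0.5 * 0.45 * 1.28 * 0.0081 * 46.62^2
v^2 = 2173.4244
FM = 0.5 * 0.45 * 1.28 * 0.0081 * 2173.4244 = 5.0702 N

5.0702 N


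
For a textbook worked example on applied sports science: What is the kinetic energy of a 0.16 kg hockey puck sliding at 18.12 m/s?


KE = 0.5 * m * v^2
KE = 0.5 * 0.16 * 18.12^2
KE = 0.5 * 0.16 * 328.3344 = 26.2668 J

26.2668 J


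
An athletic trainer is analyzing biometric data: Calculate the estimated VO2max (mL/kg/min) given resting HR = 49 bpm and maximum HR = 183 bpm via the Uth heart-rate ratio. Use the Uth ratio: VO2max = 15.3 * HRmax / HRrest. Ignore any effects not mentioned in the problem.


VO2max = 15.3 * HRmax / HRrest
VO2max = 15.3 * 183 / 49
VO2max = 2799.9 / 49 = 57.1408 mL/kg/min

57.1408 mL/kg/min


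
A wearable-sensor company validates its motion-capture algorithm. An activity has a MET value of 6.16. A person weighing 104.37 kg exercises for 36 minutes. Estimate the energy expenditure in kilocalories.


kcal = MET * mass * time_hr
Convert time: 36 min = 0.6 hr
kcal = 6.16 * 104.37 * 0.6
kcal = 385.7515 kcal

385.7515 kcal


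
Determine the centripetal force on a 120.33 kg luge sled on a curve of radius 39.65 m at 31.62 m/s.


Fc = m * v^2 / r
v^2 = 31.62^2 = 999.8244
Fc = 120.33 * 999.8244 / 39.65
Fc = 120308.8701 / 39.65 = 3034.2716 N

3034.2716 N


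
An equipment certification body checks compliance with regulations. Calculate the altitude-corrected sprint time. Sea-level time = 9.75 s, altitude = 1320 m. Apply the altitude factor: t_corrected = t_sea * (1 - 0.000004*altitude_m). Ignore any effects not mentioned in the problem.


Correction factor = 1 - 0.000004 * 1320 = 0.99472
t_corrected = t_sea * factor = 9.75 * 0.99472
t_corrected = 9.6985 s

9.6985 s


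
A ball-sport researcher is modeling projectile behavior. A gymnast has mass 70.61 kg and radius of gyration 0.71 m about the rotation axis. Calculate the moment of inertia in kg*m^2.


I = m * k^2
I = 70.61 * 0.71^2
I = 70.61 * 0.5041 = 35.5945 kg*m^2

35.5945 kg*m^2


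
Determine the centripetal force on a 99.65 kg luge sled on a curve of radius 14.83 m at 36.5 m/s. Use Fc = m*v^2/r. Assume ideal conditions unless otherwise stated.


Fc = m * v^2 / r
v^2 = 36.5^2 = 1332.25
Fc = 99.65 * 1332.25 / 14.83
Fc = 132758.7125 / 14.83 = 8952.0373 N

8952.0373 N


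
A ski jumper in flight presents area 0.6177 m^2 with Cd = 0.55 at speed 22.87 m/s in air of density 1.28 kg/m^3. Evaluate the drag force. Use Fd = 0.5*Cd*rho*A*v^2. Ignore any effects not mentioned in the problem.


Fd = 0.5 * Cd * rho * A * v^2
Fd = 0.5 * 0.55 * 1.28 * 0.6177 * 22.87^2
v^2 = 523.0369
Fd = 0.5 * 0.55 * 1.28 * 0.6177 * 523.0369 = 113.7241 N

113.7241 N


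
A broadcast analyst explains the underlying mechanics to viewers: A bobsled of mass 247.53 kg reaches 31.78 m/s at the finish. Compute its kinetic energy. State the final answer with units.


KE = 0.5 * m * v^2
KE = 0.5 * 247.53 * 31.78^2
KE = 0.5 * 247.53 * 1009.9684 = 124998.739 J

124998.739 J


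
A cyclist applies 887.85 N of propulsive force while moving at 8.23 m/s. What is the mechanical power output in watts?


P = F * v
P = 887.85 * 8.23
P = 7307.0055 W

7307.0055 W


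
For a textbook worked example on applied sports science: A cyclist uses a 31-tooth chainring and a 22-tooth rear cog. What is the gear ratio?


GR = front_teeth / rear_teeth
GR = 31 / 22
GR = 1.4091

1.4091


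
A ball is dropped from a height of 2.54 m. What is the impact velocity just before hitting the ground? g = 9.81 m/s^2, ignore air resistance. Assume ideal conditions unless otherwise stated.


v = sqrt(2 * g * h)
v = sqrt(2 * 9.81 * 2.54)
v = sqrt(49.8348) = 7.0594 m/s

7.0594 m/s


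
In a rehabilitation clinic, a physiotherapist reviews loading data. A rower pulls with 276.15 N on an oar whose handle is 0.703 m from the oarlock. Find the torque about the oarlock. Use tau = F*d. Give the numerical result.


tau = F * d
tau = 276.15 * 0.703
tau = 194.1334 N*m

194.1334 N*m


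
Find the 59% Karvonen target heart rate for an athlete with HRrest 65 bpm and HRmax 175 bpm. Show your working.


Target = HRrest + pct*(HRmax - HRrest)
Heart rate reserve = HRmax - HRrest = 175 - 65 = 110 bpm
Fraction = 59% = 0.59
Target = 65 + 0.59 * 110
Target = 65 + 64.9 = 129.9 bpm

129.9 bpm


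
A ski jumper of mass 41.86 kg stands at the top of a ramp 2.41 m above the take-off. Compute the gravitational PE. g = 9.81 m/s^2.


PE = m * g * h
PE = 41.86 * 9.81 * 2.41
PE = 410.6466 * 2.41 = 989.6583 J

989.6583 J


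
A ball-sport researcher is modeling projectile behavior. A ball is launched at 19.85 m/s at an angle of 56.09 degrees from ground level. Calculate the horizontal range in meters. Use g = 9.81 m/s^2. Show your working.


R = v^2 * sin(2*theta) / g
Convert angle to radians: theta = 56.09 deg = 0.979 rad
sin(2*theta) = sin(1.9579) = 0.926
R = 19.85^2 * 0.926 / 9.81
R = 394.0225 * 0.926 / 9.81 = 37.1933 m

37.1933 m


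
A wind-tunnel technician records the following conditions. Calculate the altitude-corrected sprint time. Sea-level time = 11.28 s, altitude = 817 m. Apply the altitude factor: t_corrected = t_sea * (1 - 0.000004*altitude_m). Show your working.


Correction factor = 1 - 0.000004 * 817 = 0.996732
t_corrected = t_sea * factor = 11.28 * 0.996732
t_corrected = 11.2431 s

11.2431 s


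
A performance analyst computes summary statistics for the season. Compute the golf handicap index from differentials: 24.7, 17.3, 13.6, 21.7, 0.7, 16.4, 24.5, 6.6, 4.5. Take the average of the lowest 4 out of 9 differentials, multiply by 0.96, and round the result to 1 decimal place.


All differentials: 24.7, 17.3, 13.6, 21.7, 0.7, 16.4, 24.5, 6.6, 4.5
Sorted: 0.7, 4.5, 6.6, 13.6, 16.4, 17.3, 21.7, 24.5, 24.7
Best 4: 0.7, 4.5, 6.6, 13.6
Average of best = 25.4 / 4 = 6.35
Raw index = 6.35 * 0.96 = 6.096
Handicap index = round(6.096, 1) = 6.1

6.1


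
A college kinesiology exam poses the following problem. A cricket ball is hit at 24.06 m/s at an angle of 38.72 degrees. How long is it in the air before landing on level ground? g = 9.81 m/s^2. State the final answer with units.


T = 2*v*sin(theta)/g
sin(theta) = sin(38.72 deg) = 0.6255
T = 2*24.06*0.6255 / 9.81
T = 30.0998 / 9.81 = 3.0683 s

3.0683 s


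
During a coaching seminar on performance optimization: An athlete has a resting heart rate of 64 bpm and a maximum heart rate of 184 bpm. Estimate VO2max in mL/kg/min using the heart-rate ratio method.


VO2max = 15.3 * HRmax / HRrest
VO2max = 15.3 * 184 / 64
VO2max = 2815.2 / 64 = 43.9875 mL/kg/min

43.9875 mL/kg/min


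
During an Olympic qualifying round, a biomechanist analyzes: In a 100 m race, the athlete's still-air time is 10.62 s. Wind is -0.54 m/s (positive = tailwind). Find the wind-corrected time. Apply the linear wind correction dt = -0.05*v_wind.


dt = -0.05 * v_wind = -0.05 * -0.54 = 0.027 s
t_corrected = t_still + dt = 10.62 + (0.027)
t_corrected = 10.647 s

10.647 s


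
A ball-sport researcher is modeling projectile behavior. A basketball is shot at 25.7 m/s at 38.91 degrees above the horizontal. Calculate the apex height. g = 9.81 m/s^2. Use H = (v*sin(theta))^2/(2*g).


H = (v*sin(theta))^2 / (2*g)
vy = v*sin(theta) = 25.7 * sin(38.91 deg) = 16.1421 m/s
H = vy^2 / (2*g) = 260.5687 / (2*9.81)
H = 260.5687 / 19.62 = 13.2808 m

13.2808 m


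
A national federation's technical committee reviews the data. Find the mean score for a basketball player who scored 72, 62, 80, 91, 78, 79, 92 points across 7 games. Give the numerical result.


Average = sum / n
Sum = 554
Average = 554 / 7 = 79.1429

79.1429


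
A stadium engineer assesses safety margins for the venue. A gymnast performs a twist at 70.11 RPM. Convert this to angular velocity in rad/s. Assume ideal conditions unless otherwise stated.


omega = RPM * 2 * pi / 60
omega = 70.11 * 2 * 3.14159 / 60
omega = 440.5141 / 60 = 7.3419 rad/s

7.3419 rad/s


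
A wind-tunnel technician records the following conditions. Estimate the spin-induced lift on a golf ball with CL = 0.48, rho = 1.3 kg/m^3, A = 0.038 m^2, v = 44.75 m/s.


FM = 0.5 * CL * rho * A * v^2
FM = 0.5 * 0.48 * 1.3 * 0.038 * 44.75^2
v^2 = 2002.5625
FM = 0.5 * 0.48 * 1.3 * 0.038 * 2002.5625 = 23.7424 N

23.7424 N


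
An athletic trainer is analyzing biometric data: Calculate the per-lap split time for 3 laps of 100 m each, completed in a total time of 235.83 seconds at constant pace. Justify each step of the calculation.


Split time = total_time / n_laps = 235.83 / 3
Split time = 78.61 s per lap

78.61 s


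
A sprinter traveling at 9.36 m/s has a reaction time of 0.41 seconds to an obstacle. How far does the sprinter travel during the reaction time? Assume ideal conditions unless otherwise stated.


d = v * t
d = 9.36 * 0.41
d = 3.8376 m

3.8376 m


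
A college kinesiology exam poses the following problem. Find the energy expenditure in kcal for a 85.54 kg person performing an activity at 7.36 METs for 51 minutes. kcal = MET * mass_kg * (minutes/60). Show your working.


kcal = MET * mass * time_hr
Convert time: 51 min = 0.85 hr
kcal = 7.36 * 85.54 * 0.85
kcal = 535.1382 kcal

535.1382 kcal


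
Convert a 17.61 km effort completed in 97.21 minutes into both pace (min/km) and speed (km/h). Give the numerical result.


Pace = time / distance = 97.21 min / 17.61 km = 5.5202 min/km
Speed = distance / time_in_hours = 17.61 / 1.6202 hr
Speed = 10.8693 km/h

5.5202 min/km, 10.8693 km/h


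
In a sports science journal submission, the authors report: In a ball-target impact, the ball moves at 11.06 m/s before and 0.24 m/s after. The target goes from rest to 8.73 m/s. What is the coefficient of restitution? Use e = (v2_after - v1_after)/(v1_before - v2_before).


e = (v2_after - v1_after) / (v1_before - v2_before)
Numerator = 8.73 - 0.24 = 8.49
Denominator = 11.06 - 0 = 11.06
e = 8.49 / 11.06 = 0.7676

0.7676


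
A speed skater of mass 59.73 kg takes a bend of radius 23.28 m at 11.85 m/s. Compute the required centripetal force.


Fc = m * v^2 / r
v^2 = 11.85^2 = 140.4225
Fc = 59.73 * 140.4225 / 23.28
Fc = 8387.4359 / 23.28 = 360.285 N

360.285 N


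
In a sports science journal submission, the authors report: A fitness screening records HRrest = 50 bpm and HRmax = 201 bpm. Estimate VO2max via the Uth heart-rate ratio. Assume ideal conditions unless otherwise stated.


VO2max = 15.3 * HRmax / HRrest
VO2max = 15.3 * 201 / 50
VO2max = 3075.3 / 50 = 61.506 mL/kg/min

61.506 mL/kg/min


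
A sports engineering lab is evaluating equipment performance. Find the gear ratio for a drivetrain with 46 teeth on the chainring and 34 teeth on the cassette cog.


GR = front_teeth / rear_teeth
GR = 46 / 34
GR = 1.3529

1.3529


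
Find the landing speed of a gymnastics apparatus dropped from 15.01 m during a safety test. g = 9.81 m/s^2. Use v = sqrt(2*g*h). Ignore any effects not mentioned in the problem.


v = sqrt(2 * g * h)
v = sqrt(2 * 9.81 * 15.01)
v = sqrt(294.4962) = 17.1609 m/s

17.1609 m/s
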